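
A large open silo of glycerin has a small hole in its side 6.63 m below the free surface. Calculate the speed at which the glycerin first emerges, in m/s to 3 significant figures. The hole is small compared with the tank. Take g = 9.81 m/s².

v = 11.4 m/s

The surface is effectively still and both ends are open, so ½v² = gh and v = √(2·9.81·6.63) = 11.4 m/s.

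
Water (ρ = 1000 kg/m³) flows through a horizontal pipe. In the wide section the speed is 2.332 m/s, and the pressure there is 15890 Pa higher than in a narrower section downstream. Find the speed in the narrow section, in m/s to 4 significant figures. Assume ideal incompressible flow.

6.101 m/s

Along the level pipe P + ½ρv² is conserved, hence v₂² = v₁² + 2(P₁ − P₂)/ρ.
v₂ = √(2.332² + 2·15890/1000) = √(5.438 + 31.78) = 6.101 m/s.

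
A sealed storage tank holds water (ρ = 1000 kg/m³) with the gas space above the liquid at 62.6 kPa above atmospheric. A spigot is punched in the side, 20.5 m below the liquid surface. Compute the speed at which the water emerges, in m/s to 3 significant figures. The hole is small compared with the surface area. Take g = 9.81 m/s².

Take point 1 at the surface (v₁ ≈ 0) and point 2 at the hole (at atmospheric pressure). Bernoulli: P₁ + ρg h = P_atm + ½ρv₂².
With P₁ − P_atm = 62600 Pa, v₂ = √(2gh + 2ΔP/ρ) = √(2·9.81·20.5 + 2·62600/1000) = 23.0 m/s.

v ≈ 23.0 m/s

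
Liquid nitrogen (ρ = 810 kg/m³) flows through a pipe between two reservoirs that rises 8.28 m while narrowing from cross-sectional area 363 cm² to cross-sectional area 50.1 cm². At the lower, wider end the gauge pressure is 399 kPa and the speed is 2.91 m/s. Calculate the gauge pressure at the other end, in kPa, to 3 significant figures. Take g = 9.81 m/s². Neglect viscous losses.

The volume flow rate is constant, so v₂ = (A₁/A₂)v₁ = (363/50.1)·2.91 = 21.1 m/s.
Energy conservation along the streamline gives P₂ = P₁ − ½ρ(v₂² − v₁²) − ρg(h₂ − h₁).
P₂ = 399000 + ½·810·(2.91² − 21.1²) − 810·9.81·(+8.28) = 399000 + (-177000) − (65800) = 157000 Pa.

P₂ ≈ 157 kPa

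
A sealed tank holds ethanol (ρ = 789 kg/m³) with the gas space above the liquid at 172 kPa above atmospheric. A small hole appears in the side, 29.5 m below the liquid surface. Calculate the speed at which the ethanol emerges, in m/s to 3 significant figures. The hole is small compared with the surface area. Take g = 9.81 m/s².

v ≈ 31.9 m/s

Take point 1 at the surface (v₁ ≈ 0) and point 2 at the hole (at atmospheric pressure). Bernoulli: P₁ + ρg h = P_atm + ½ρv₂².
With P₁ − P_atm = 172000 Pa, v₂ = √(2gh + 2ΔP/ρ) = √(2·9.81·29.5 + 2·172000/789) = 31.9 m/s.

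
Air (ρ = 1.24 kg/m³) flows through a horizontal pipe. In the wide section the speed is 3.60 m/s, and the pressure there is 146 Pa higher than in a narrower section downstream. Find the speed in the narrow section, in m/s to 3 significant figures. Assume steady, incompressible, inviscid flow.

Along the level pipe P + ½ρv² is conserved, hence v₂² = v₁² + 2(P₁ − P₂)/ρ.
v₂ = √(3.60² + 2·146/1.24) = √(13.0 + 235) = 15.8 m/s.

15.8 m/s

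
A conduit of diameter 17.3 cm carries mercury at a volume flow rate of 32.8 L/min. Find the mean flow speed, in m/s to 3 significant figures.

v = 0.0233 m/s

Q = 32.8 L/min = 0.000547 m³/s.
v = Q/A = 0.000547 / 0.0235 = 0.0233 m/s.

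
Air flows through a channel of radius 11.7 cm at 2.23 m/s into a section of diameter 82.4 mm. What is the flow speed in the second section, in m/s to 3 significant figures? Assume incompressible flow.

v₂ ≈ 18.0 m/s

The volume flow rate is constant, so v₂ = (A₁/A₂)v₁ = (430/53.3)·2.23 = 18.0 m/s.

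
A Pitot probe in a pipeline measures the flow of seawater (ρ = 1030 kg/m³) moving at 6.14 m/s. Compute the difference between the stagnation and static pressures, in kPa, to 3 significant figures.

At the stagnation point the flow is brought to rest, so Bernoulli gives P_stag − P_static = ½ρv².
ΔP = ½·1030·6.14² = 19400 Pa.

19.4 kPa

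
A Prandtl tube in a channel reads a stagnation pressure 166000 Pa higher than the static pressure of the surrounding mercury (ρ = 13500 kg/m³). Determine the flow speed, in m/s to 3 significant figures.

Bernoulli between the free stream and the stagnation point: ½ρv² = P_stag − P_static.
v = √(2ΔP/ρ) = √(2·166000/13500) = 4.96 m/s.

v ≈ 4.96 m/s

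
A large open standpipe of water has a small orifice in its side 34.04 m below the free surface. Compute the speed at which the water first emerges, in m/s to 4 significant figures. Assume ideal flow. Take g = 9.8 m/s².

Torricelli's result v = √(2gh) gives v = √(2·9.8·34.04) = 25.83 m/s.

v = 25.83 m/s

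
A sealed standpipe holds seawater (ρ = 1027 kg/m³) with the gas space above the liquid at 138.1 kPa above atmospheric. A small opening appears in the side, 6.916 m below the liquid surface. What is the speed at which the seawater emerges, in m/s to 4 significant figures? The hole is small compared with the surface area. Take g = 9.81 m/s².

Take point 1 at the surface (v₁ ≈ 0) and point 2 at the hole (at atmospheric pressure). Bernoulli: P₁ + ρg h = P_atm + ½ρv₂².
With P₁ − P_atm = 138100 Pa, v₂ = √(2gh + 2ΔP/ρ) = √(2·9.81·6.916 + 2·138100/1027) = 20.12 m/s.

20.12 m/s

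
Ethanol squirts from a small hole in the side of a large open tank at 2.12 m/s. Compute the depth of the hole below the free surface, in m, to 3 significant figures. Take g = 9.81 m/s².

Torricelli: v = √(2gh), so h = v²/(2g).
h = 2.12²/(2·9.81) = 4.49/19.62 = 0.229 m.

0.229 m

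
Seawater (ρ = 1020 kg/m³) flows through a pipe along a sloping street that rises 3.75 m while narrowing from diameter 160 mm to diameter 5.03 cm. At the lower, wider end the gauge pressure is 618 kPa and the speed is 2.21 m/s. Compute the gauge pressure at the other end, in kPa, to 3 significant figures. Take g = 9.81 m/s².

By continuity, v₂ = v₁·A₁/A₂ = 2.21·(201/19.9) = 22.4 m/s.
Bernoulli: P₁ + ½ρv₁² + ρg h₁ = P₂ + ½ρv₂² + ρg h₂, so P₂ = P₁ + ½ρ(v₁² − v₂²) − ρg(h₂ − h₁).
P₂ = 618000 + ½·1020·(2.21² − 22.4²) − 1020·9.81·(+3.75) = 618000 + (-253000) − (37500) = 328000 Pa.

P₂ = 328 kPa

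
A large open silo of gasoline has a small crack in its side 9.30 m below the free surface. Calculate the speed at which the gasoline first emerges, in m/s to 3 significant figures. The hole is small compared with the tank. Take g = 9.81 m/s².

Bernoulli from surface to hole (P equal, v_surface ≈ 0): v = √(2gh) = √(2×9.81×9.30) = 13.5 m/s.

13.5 m/s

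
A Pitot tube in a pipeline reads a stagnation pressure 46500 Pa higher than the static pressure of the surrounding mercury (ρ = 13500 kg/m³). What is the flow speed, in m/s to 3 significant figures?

2.62 m/s

At the stagnation point the flow is brought to rest, so Bernoulli gives P_stag − P_static = ½ρv².
v = √(2ΔP/ρ) = √(2·46500/13500) = 2.62 m/s.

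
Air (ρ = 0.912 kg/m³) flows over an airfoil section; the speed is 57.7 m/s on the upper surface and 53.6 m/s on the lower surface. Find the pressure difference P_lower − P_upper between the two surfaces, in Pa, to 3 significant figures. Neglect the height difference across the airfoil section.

The pressure is lower where the speed is higher: ΔP = ½ρ(v_up² − v_low²).
ΔP = ½·0.912·(57.7² − 53.6²) = 208 Pa.

ΔP = 208 Pa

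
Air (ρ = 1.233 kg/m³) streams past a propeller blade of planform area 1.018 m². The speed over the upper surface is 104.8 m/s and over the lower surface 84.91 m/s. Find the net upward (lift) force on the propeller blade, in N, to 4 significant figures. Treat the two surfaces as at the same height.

F ≈ 2368 N

The faster flow above has the lower pressure; Bernoulli (same height) gives ΔP = ½ρ(v_up² − v_low²).
ΔP = ½·1.233·(104.8² − 84.91²) = 2326 Pa.
Lift = ΔP · A = 2326 × 1.018 = 2368 N.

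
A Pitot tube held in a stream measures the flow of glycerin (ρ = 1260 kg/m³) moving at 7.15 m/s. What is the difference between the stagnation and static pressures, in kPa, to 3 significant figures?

ΔP ≈ 32.2 kPa

Bernoulli between the free stream and the stagnation point: ½ρv² = P_stag − P_static.
ΔP = ½·1260·7.15² = 32200 Pa.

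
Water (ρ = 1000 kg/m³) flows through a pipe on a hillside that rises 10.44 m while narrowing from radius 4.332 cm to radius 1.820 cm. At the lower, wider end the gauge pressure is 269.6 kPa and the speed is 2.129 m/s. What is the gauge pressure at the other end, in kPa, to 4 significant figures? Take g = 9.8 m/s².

96.81 kPa

The volume flow rate is constant, so v₂ = (A₁/A₂)v₁ = (58.96/10.41)·2.129 = 12.06 m/s.
Bernoulli: P₁ + ½ρv₁² + ρg h₁ = P₂ + ½ρv₂² + ρg h₂, so P₂ = P₁ + ½ρ(v₁² − v₂²) − ρg(h₂ − h₁).
P₂ = 269600 + ½·1000·(2.129² − 12.06²) − 1000·9.8·(+10.44) = 269600 + (-70480) − (102300) = 96810 Pa.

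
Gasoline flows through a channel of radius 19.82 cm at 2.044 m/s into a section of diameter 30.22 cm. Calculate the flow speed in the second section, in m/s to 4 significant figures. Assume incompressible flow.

3.517 m/s

Mass conservation (A₁v₁ = A₂v₂) gives v₂ = 2.044 × 1234/717.3 = 3.517 m/s.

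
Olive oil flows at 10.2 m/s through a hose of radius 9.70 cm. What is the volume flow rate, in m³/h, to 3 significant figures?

Q ≈ 1090 m³/h

Q = A·v = 0.0296 m² × 10.2 m/s = 0.302 m³/s.
Converting: 0.302 m³/s × 3600 = 1090 m³/h.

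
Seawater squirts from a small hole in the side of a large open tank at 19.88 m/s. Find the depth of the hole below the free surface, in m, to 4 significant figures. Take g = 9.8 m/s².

h ≈ 20.16 m

Inverting v = √(2gh) gives h = v² / 2g.
h = 19.88²/(2·9.8) = 395.2/19.60 = 20.16 m.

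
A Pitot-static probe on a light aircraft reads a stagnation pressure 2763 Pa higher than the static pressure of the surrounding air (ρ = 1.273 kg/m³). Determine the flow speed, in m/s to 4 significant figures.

v ≈ 65.89 m/s

Bernoulli between the free stream and the stagnation point: ½ρv² = P_stag − P_static.
v = √(2ΔP/ρ) = √(2·2763/1.273) = 65.89 m/s.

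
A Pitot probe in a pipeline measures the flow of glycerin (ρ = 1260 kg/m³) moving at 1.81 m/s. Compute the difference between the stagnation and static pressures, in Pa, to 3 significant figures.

Bernoulli between the free stream and the stagnation point: ½ρv² = P_stag − P_static.
ΔP = ½·1260·1.81² = 2060 Pa.

ΔP ≈ 2060 Pa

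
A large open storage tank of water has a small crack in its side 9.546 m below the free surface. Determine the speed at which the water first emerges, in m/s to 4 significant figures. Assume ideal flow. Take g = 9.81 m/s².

The surface is effectively still and both ends are open, so ½v² = gh and v = √(2·9.81·9.546) = 13.69 m/s.

v ≈ 13.69 m/s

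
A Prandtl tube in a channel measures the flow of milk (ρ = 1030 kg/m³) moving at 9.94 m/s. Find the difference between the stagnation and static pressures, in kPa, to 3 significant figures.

Bernoulli between the free stream and the stagnation point: ½ρv² = P_stag − P_static.
ΔP = ½·1030·9.94² = 50900 Pa.

ΔP ≈ 50.9 kPa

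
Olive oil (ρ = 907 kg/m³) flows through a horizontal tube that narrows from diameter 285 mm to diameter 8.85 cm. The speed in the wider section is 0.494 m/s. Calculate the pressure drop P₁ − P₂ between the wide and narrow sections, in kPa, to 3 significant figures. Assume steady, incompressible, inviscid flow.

Continuity gives A₁v₁ = A₂v₂, so v₂ = (638 cm²)/(61.5 cm²) × 0.494 m/s = 5.12 m/s.
Bernoulli (h₁ = h₂): P₁ − P₂ = ½ρ(v₂² − v₁²).
P₁ − P₂ = ½·907·(5.12² − 0.494²) = ½·907·26.0 = 11800 Pa.

ΔP ≈ 11.8 kPa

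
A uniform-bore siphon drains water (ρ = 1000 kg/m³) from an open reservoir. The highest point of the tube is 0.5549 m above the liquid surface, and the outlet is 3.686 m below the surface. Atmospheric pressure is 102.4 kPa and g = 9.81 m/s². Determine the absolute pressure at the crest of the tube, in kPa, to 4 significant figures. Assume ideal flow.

The outlet speed comes from Torricelli: v = √(2g·3.686) = 8.504 m/s.
With constant cross-section the crest speed equals v; applying Bernoulli from the surface up to the crest, P_top = P_atm − ½ρv² − ρg·h_top.
P_top = 102400 − ½·1000·8.504² − 1000·9.81·0.5549 = 60800 Pa.

60.80 kPa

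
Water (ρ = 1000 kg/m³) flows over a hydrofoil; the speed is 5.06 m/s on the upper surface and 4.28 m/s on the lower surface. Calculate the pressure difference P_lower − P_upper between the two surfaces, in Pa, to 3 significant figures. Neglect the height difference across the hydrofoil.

With negligible Δh, P + ½ρv² is constant, so P_low − P_up = ½ρ(v_up² − v_low²).
ΔP = ½·1000·(5.06² − 4.28²) = 3640 Pa.

ΔP ≈ 3640 Pa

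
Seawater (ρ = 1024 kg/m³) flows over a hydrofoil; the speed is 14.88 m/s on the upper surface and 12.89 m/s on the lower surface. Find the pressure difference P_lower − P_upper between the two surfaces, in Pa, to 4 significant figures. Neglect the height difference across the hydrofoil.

ΔP ≈ 28290 Pa

Bernoulli (same height): P_lower − P_upper = ½ρ(v_upper² − v_lower²).
ΔP = ½·1024·(14.88² − 12.89²) = 28290 Pa.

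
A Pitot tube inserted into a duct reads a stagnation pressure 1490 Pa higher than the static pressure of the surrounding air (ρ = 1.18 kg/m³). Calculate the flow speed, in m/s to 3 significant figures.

The dynamic pressure equals the rise in static pressure at the stagnation point: ΔP = ½ρv².
v = √(2ΔP/ρ) = √(2·1490/1.18) = 50.3 m/s.

50.3 m/s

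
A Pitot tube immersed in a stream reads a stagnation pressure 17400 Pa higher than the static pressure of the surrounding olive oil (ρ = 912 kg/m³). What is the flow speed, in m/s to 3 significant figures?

v ≈ 6.18 m/s

At the stagnation point the flow is brought to rest, so Bernoulli gives P_stag − P_static = ½ρv².
v = √(2ΔP/ρ) = √(2·17400/912) = 6.18 m/s.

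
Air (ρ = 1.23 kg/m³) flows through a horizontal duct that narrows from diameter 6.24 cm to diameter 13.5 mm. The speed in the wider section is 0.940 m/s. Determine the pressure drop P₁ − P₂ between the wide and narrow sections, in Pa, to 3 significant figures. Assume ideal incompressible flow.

Mass conservation (A₁v₁ = A₂v₂) gives v₂ = 0.940 × 30.6/1.43 = 20.1 m/s.
Bernoulli (h₁ = h₂): P₁ − P₂ = ½ρ(v₂² − v₁²).
P₁ − P₂ = ½·1.23·(20.1² − 0.940²) = ½·1.23·402 = 248 Pa.

ΔP = 248 Pa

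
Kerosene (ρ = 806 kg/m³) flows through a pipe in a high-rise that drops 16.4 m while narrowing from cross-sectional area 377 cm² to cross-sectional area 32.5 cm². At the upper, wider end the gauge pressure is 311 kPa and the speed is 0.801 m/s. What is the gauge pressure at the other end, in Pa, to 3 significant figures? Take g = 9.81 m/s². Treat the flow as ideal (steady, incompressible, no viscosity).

Mass conservation (A₁v₁ = A₂v₂) gives v₂ = 0.801 × 377/32.5 = 9.29 m/s.
Applying Bernoulli between the two ends and solving for P₂: P₂ = P₁ + ½ρ(v₁² − v₂²) − ρgΔh.
P₂ = 311000 + ½·806·(0.801² − 9.29²) − 806·9.81·(−16.4) = 311000 + (-34500) − (-130000) = 406000 Pa.

P₂ ≈ 406000 Pa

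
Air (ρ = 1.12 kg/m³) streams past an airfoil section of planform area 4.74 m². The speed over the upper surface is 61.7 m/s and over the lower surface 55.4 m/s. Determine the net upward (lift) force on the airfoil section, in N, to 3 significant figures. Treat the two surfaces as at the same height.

The faster flow above has the lower pressure; Bernoulli (same height) gives ΔP = ½ρ(v_up² − v_low²).
ΔP = ½·1.12·(61.7² − 55.4²) = 413 Pa.
Lift = ΔP · A = 413 × 4.74 = 1960 N.

1960 N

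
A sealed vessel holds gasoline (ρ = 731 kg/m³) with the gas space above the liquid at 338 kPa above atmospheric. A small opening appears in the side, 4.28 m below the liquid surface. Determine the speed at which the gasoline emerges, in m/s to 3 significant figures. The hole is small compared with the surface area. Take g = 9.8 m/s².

v ≈ 31.8 m/s

Take point 1 at the surface (v₁ ≈ 0) and point 2 at the hole (at atmospheric pressure). Bernoulli: P₁ + ρg h = P_atm + ½ρv₂².
With P₁ − P_atm = 338000 Pa, v₂ = √(2gh + 2ΔP/ρ) = √(2·9.8·4.28 + 2·338000/731) = 31.8 m/s.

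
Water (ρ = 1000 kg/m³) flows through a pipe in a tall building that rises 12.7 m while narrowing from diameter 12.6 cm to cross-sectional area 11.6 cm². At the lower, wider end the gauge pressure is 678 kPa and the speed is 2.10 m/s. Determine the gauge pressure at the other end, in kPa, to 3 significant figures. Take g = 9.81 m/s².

Continuity gives A₁v₁ = A₂v₂, so v₂ = (125 cm²)/(11.6 cm²) × 2.10 m/s = 22.6 m/s.
Energy conservation along the streamline gives P₂ = P₁ − ½ρ(v₂² − v₁²) − ρg(h₂ − h₁).
P₂ = 678000 + ½·1000·(2.10² − 22.6²) − 1000·9.81·(+12.7) = 678000 + (-253000) − (125000) = 301000 Pa.

P₂ = 301 kPa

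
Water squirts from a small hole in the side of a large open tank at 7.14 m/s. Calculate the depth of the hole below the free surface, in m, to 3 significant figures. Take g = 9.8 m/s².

Inverting v = √(2gh) gives h = v² / 2g.
h = 7.14²/(2·9.8) = 51.0/19.60 = 2.60 m.

2.60 m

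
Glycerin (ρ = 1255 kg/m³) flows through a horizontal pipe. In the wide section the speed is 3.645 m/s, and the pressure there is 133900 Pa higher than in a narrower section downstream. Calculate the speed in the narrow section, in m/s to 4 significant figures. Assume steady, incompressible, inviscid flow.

Horizontal Bernoulli: P₁ + ½ρv₁² = P₂ + ½ρv₂², so v₂² = v₁² + 2(P₁ − P₂)/ρ.
v₂ = √(3.645² + 2·133900/1255) = √(13.29 + 213.4) = 15.06 m/s.

v₂ = 15.06 m/s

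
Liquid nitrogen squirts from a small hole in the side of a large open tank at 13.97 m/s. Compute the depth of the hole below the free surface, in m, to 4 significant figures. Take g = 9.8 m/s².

Torricelli: v = √(2gh), so h = v²/(2g).
h = 13.97²/(2·9.8) = 195.2/19.60 = 9.957 m.

9.957 m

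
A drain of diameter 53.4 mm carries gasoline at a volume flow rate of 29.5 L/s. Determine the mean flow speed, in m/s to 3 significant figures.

Q = 29.5 L/s = 0.0295 m³/s.
v = Q/A = 0.0295 / 0.00224 = 13.2 m/s.

13.2 m/s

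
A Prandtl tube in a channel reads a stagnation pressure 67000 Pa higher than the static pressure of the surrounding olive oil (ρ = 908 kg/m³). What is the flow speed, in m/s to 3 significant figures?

12.1 m/s

Bernoulli between the free stream and the stagnation point: ½ρv² = P_stag − P_static.
v = √(2ΔP/ρ) = √(2·67000/908) = 12.1 m/s.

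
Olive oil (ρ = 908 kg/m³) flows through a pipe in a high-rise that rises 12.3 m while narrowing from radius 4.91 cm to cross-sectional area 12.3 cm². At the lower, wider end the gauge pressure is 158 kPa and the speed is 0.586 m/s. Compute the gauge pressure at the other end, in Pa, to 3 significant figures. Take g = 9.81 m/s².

Continuity gives A₁v₁ = A₂v₂, so v₂ = (75.7 cm²)/(12.3 cm²) × 0.586 m/s = 3.61 m/s.
Applying Bernoulli between the two ends and solving for P₂: P₂ = P₁ + ½ρ(v₁² − v₂²) − ρgΔh.
P₂ = 158000 + ½·908·(0.586² − 3.61²) − 908·9.81·(+12.3) = 158000 + (-5760) − (110000) = 42700 Pa.

42700 Pa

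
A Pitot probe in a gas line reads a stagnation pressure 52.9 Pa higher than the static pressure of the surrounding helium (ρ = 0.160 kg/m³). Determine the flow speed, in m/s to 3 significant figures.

v ≈ 25.7 m/s

The dynamic pressure equals the rise in static pressure at the stagnation point: ΔP = ½ρv².
v = √(2ΔP/ρ) = √(2·52.9/0.160) = 25.7 m/s.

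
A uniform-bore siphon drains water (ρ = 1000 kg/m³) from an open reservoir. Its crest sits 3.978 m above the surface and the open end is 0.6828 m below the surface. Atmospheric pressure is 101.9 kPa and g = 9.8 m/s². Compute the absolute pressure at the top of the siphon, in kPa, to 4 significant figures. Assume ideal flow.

From the surface to the outlet (both open to atmosphere, surface at rest): v = √(2g·h_out) = √(2·9.8·0.6828) = 3.658 m/s.
Continuity keeps v the same throughout the tube; from surface to crest, P_atm + 0 = P_top + ½ρv² + ρg·h_top.
P_top = 101900 − ½·1000·3.658² − 1000·9.8·3.978 = 56220 Pa.

56.22 kPa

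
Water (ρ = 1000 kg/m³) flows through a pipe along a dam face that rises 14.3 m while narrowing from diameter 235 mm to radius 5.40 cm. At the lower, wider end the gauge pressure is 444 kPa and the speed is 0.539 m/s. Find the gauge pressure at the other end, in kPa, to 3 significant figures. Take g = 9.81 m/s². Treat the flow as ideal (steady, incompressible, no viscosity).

Mass conservation (A₁v₁ = A₂v₂) gives v₂ = 0.539 × 434/91.6 = 2.55 m/s.
Applying Bernoulli between the two ends and solving for P₂: P₂ = P₁ + ½ρ(v₁² − v₂²) − ρgΔh.
P₂ = 444000 + ½·1000·(0.539² − 2.55²) − 1000·9.81·(+14.3) = 444000 + (-3110) − (140000) = 301000 Pa.

301 kPa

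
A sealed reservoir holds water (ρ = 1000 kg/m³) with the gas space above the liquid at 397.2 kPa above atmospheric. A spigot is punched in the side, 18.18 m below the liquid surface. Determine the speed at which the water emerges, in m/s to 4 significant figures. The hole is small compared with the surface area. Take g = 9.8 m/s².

v ≈ 33.92 m/s

Take point 1 at the surface (v₁ ≈ 0) and point 2 at the hole (at atmospheric pressure). Bernoulli: P₁ + ρg h = P_atm + ½ρv₂².
With P₁ − P_atm = 397200 Pa, v₂ = √(2gh + 2ΔP/ρ) = √(2·9.8·18.18 + 2·397200/1000) = 33.92 m/s.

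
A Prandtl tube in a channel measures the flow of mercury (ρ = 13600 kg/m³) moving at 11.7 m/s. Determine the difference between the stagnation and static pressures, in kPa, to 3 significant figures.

ΔP ≈ 931 kPa

At the stagnation point the flow is brought to rest, so Bernoulli gives P_stag − P_static = ½ρv².
ΔP = ½·13600·11.7² = 931000 Pa.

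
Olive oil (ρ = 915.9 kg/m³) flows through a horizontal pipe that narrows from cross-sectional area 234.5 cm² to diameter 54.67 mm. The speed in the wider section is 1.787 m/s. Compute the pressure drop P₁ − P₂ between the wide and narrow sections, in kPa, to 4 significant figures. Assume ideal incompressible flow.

ΔP ≈ 144.5 kPa

By continuity, v₂ = v₁·A₁/A₂ = 1.787·(234.5/23.47) = 17.85 m/s.
Bernoulli (h₁ = h₂): P₁ − P₂ = ½ρ(v₂² − v₁²).
P₁ − P₂ = ½·915.9·(17.85² − 1.787²) = ½·915.9·315.5 = 144500 Pa.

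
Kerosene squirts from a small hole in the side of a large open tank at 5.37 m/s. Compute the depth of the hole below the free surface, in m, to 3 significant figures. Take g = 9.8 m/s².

Inverting v = √(2gh) gives h = v² / 2g.
h = 5.37²/(2·9.8) = 28.8/19.60 = 1.47 m.

h = 1.47 m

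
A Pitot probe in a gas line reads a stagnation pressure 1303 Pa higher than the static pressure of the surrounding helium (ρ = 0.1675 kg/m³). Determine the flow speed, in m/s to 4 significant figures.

Bernoulli between the free stream and the stagnation point: ½ρv² = P_stag − P_static.
v = √(2ΔP/ρ) = √(2·1303/0.1675) = 124.7 m/s.

124.7 m/s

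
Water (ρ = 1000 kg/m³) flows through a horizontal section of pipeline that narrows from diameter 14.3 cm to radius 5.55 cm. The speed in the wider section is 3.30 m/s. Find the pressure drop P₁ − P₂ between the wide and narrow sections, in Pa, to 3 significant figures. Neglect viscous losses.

ΔP ≈ 9550 Pa

The volume flow rate is constant, so v₂ = (A₁/A₂)v₁ = (161/96.8)·3.30 = 5.48 m/s.
Along the horizontal streamline, P + ½ρv² is constant.
P₁ − P₂ = ½·1000·(5.48² − 3.30²) = ½·1000·19.1 = 9550 Pa.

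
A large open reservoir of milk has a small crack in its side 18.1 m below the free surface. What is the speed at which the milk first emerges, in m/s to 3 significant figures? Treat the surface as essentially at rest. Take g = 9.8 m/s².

v ≈ 18.8 m/s

The surface is effectively still and both ends are open, so ½v² = gh and v = √(2·9.8·18.1) = 18.8 m/s.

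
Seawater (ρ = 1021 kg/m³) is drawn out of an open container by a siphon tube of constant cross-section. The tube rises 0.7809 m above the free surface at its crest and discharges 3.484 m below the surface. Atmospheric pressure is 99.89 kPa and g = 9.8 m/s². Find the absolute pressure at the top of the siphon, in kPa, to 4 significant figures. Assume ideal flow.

57.22 kPa

The outlet speed comes from Torricelli: v = √(2g·3.484) = 8.264 m/s.
With constant cross-section the crest speed equals v; applying Bernoulli from the surface up to the crest, P_top = P_atm − ½ρv² − ρg·h_top.
P_top = 99890 − ½·1021·8.264² − 1021·9.8·0.7809 = 57220 Pa.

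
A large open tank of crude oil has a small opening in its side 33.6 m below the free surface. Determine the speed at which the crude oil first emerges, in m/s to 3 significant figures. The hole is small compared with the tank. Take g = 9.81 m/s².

The surface is effectively still and both ends are open, so ½v² = gh and v = √(2·9.81·33.6) = 25.7 m/s.

v = 25.7 m/s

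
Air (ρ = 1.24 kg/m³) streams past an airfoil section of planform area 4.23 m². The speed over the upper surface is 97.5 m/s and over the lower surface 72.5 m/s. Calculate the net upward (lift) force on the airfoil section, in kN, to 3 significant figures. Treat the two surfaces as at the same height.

F = 11.1 kN

With equal heights on the two surfaces, Bernoulli gives P_lower − P_upper = ½ρ(v_upper² − v_lower²).
ΔP = ½·1.24·(97.5² − 72.5²) = 2640 Pa.
Lift = ΔP · A = 2640 × 4.23 = 11100 N.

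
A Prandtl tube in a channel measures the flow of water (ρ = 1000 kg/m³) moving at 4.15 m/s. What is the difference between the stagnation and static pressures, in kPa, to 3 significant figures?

ΔP ≈ 8.61 kPa

The dynamic pressure equals the rise in static pressure at the stagnation point: ΔP = ½ρv².
ΔP = ½·1000·4.15² = 8610 Pa.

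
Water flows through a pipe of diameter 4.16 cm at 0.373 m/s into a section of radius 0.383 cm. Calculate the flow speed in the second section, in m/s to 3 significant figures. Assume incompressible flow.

By continuity, v₂ = v₁·A₁/A₂ = 0.373·(13.6/0.461) = 11.0 m/s.

v₂ ≈ 11.0 m/s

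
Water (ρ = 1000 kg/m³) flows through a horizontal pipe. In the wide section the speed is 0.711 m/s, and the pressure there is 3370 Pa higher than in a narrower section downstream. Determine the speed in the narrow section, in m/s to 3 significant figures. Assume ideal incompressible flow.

v₂ = 2.69 m/s

With h₁ = h₂, rearranging Bernoulli gives v₂ = √(v₁² + 2ΔP/ρ).
v₂ = √(0.711² + 2·3370/1000) = √(0.506 + 6.74) = 2.69 m/s.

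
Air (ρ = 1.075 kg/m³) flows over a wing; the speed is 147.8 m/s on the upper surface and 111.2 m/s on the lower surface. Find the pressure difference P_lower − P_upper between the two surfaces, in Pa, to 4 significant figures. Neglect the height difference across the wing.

Bernoulli (same height): P_lower − P_upper = ½ρ(v_upper² − v_lower²).
ΔP = ½·1.075·(147.8² − 111.2²) = 5095 Pa.

ΔP = 5095 Pa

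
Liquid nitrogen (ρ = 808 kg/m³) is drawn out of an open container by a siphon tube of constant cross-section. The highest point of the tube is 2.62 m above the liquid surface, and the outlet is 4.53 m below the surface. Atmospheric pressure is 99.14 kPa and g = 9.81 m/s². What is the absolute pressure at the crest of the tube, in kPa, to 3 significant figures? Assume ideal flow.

From the surface to the outlet (both open to atmosphere, surface at rest): v = √(2g·h_out) = √(2·9.81·4.53) = 9.43 m/s.
With constant cross-section the crest speed equals v; applying Bernoulli from the surface up to the crest, P_top = P_atm − ½ρv² − ρg·h_top.
P_top = 99140 − ½·808·9.43² − 808·9.81·2.62 = 42500 Pa.

P_top = 42.5 kPa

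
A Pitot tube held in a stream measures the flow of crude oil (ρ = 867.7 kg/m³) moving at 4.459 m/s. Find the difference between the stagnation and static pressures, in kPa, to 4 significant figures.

Bernoulli between the free stream and the stagnation point: ½ρv² = P_stag − P_static.
ΔP = ½·867.7·4.459² = 8626 Pa.

ΔP ≈ 8.626 kPa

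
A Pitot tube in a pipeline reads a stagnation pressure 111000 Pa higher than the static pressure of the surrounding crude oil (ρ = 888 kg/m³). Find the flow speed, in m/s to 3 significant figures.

15.8 m/s

At the stagnation point the flow is brought to rest, so Bernoulli gives P_stag − P_static = ½ρv².
v = √(2ΔP/ρ) = √(2·111000/888) = 15.8 m/s.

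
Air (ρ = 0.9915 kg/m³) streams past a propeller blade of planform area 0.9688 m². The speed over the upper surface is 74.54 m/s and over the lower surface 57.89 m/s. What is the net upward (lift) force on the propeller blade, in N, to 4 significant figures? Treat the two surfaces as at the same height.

From P + ½ρv² = const at equal height, P_low − P_up = ½ρ(v_up² − v_low²).
ΔP = ½·0.9915·(74.54² − 57.89²) = 1093 Pa.
Lift = ΔP · A = 1093 × 0.9688 = 1059 N.

F = 1059 N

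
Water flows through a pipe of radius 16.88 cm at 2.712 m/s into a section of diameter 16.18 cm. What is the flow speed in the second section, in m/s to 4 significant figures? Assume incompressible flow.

Mass conservation (A₁v₁ = A₂v₂) gives v₂ = 2.712 × 895.1/205.6 = 11.81 m/s.

11.81 m/s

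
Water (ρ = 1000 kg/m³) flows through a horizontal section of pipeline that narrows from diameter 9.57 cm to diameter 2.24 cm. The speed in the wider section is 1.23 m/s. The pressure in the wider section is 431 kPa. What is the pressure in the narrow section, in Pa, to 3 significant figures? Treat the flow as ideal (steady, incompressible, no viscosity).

P₂ ≈ 180000 Pa

The volume flow rate is constant, so v₂ = (A₁/A₂)v₁ = (71.9/3.94)·1.23 = 22.5 m/s.
Along the horizontal streamline, P + ½ρv² is constant.
P₂ = P₁ − ½ρ(v₂² − v₁²) = 431000 − ½·1000·(22.5² − 1.23²) = 431000 − 251000 = 180000 Pa.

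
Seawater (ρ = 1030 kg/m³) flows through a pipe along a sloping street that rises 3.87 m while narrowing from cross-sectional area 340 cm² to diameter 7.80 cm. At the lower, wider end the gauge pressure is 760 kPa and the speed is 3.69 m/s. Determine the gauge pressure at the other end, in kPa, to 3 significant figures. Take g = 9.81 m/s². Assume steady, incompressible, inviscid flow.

373 kPa

Mass conservation (A₁v₁ = A₂v₂) gives v₂ = 3.69 × 340/47.8 = 26.3 m/s.
Bernoulli: P₁ + ½ρv₁² + ρg h₁ = P₂ + ½ρv₂² + ρg h₂, so P₂ = P₁ + ½ρ(v₁² − v₂²) − ρg(h₂ − h₁).
P₂ = 760000 + ½·1030·(3.69² − 26.3²) − 1030·9.81·(+3.87) = 760000 + (-348000) − (39100) = 373000 Pa.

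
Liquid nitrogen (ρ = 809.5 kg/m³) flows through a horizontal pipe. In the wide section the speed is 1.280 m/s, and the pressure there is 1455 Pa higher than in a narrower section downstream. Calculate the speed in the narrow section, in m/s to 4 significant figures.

v₂ ≈ 2.288 m/s

With h₁ = h₂, rearranging Bernoulli gives v₂ = √(v₁² + 2ΔP/ρ).
v₂ = √(1.280² + 2·1455/809.5) = √(1.638 + 3.595) = 2.288 m/s.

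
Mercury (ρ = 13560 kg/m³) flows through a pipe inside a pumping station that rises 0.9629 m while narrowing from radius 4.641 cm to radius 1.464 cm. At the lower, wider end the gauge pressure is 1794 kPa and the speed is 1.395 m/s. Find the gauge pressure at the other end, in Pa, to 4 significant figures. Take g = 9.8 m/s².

Continuity gives A₁v₁ = A₂v₂, so v₂ = (67.67 cm²)/(6.733 cm²) × 1.395 m/s = 14.02 m/s.
Bernoulli: P₁ + ½ρv₁² + ρg h₁ = P₂ + ½ρv₂² + ρg h₂, so P₂ = P₁ + ½ρ(v₁² − v₂²) − ρg(h₂ − h₁).
P₂ = 1794000 + ½·13560·(1.395² − 14.02²) − 13560·9.8·(+0.9629) = 1794000 + (-1319000) − (128000) = 346800 Pa.

P₂ ≈ 346800 Pa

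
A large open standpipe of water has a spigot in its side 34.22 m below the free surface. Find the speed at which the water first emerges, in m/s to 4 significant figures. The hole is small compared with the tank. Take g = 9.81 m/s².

v ≈ 25.91 m/s

With the surface at rest and both surface and jet at atmospheric pressure, Bernoulli gives ρg h = ½ρv², so v = √(2gh) = √(2·9.81·34.22) = 25.91 m/s.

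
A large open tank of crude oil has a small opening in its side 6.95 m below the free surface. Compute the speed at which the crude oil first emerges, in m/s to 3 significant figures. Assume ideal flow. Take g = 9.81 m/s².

The surface is effectively still and both ends are open, so ½v² = gh and v = √(2·9.81·6.95) = 11.7 m/s.

v ≈ 11.7 m/s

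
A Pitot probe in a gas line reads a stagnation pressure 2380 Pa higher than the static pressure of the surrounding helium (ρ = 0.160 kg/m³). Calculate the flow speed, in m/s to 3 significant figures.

v = 172 m/s

At the stagnation point the flow is brought to rest, so Bernoulli gives P_stag − P_static = ½ρv².
v = √(2ΔP/ρ) = √(2·2380/0.160) = 172 m/s.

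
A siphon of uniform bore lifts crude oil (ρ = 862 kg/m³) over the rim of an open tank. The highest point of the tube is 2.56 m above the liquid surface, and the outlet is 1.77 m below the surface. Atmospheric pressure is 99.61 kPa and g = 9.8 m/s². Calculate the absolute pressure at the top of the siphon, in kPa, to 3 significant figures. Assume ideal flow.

Bernoulli surface→outlet gives ½v² = g·h_out, so v = √(2·9.8·1.77) = 5.89 m/s.
With constant cross-section the crest speed equals v; applying Bernoulli from the surface up to the crest, P_top = P_atm − ½ρv² − ρg·h_top.
P_top = 99610 − ½·862·5.89² − 862·9.8·2.56 = 63000 Pa.

63.0 kPa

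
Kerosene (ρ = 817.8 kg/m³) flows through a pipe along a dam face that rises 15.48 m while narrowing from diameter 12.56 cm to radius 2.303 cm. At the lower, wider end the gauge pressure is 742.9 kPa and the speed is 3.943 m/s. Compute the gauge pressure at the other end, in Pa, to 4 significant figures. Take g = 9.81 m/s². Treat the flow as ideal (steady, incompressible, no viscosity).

Continuity gives A₁v₁ = A₂v₂, so v₂ = (123.9 cm²)/(16.66 cm²) × 3.943 m/s = 29.32 m/s.
Energy conservation along the streamline gives P₂ = P₁ − ½ρ(v₂² − v₁²) − ρg(h₂ − h₁).
P₂ = 742900 + ½·817.8·(3.943² − 29.32²) − 817.8·9.81·(+15.48) = 742900 + (-345100) − (124200) = 273600 Pa.

P₂ = 273600 Pa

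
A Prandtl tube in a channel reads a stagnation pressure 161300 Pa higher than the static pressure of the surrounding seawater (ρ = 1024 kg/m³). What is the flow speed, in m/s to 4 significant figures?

v ≈ 17.75 m/s

Bernoulli between the free stream and the stagnation point: ½ρv² = P_stag − P_static.
v = √(2ΔP/ρ) = √(2·161300/1024) = 17.75 m/s.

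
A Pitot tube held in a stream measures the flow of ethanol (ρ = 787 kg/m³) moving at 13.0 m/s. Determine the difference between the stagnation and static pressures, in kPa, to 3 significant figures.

ΔP = 66.5 kPa

Bernoulli between the free stream and the stagnation point: ½ρv² = P_stag − P_static.
ΔP = ½·787·13.0² = 66500 Pa.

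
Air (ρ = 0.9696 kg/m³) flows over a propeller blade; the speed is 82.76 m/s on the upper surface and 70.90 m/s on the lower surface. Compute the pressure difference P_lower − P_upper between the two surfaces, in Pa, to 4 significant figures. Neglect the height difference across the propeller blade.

Bernoulli (same height): P_lower − P_upper = ½ρ(v_upper² − v_lower²).
ΔP = ½·0.9696·(82.76² − 70.90²) = 883.5 Pa.

883.5 Pa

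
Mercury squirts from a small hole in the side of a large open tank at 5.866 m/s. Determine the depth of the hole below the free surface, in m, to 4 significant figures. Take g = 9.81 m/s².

Inverting v = √(2gh) gives h = v² / 2g.
h = 5.866²/(2·9.81) = 34.41/19.62 = 1.754 m.

h = 1.754 m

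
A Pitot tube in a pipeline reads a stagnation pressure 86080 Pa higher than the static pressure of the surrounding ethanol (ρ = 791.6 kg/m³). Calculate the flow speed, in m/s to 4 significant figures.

14.75 m/s

At the stagnation point the flow is brought to rest, so Bernoulli gives P_stag − P_static = ½ρv².
v = √(2ΔP/ρ) = √(2·86080/791.6) = 14.75 m/s.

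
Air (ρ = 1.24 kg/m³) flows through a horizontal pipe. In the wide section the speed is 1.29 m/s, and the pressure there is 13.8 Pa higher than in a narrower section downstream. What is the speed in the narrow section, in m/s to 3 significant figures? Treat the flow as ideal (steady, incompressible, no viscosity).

v₂ ≈ 4.89 m/s

Horizontal Bernoulli: P₁ + ½ρv₁² = P₂ + ½ρv₂², so v₂² = v₁² + 2(P₁ − P₂)/ρ.
v₂ = √(1.29² + 2·13.8/1.24) = √(1.66 + 22.3) = 4.89 m/s.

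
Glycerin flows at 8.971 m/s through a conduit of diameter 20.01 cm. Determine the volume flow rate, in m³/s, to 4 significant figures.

Q = A·v = 0.03145 m² × 8.971 m/s = 0.2821 m³/s.

Q ≈ 0.2821 m³/s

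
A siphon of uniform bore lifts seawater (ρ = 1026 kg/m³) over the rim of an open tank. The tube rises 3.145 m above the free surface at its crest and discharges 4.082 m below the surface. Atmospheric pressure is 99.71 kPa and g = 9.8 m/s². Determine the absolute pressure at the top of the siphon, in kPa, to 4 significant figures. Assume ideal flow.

The outlet speed comes from Torricelli: v = √(2g·4.082) = 8.945 m/s.
With constant cross-section the crest speed equals v; applying Bernoulli from the surface up to the crest, P_top = P_atm − ½ρv² − ρg·h_top.
P_top = 99710 − ½·1026·8.945² − 1026·9.8·3.145 = 27040 Pa.

P_top ≈ 27.04 kPa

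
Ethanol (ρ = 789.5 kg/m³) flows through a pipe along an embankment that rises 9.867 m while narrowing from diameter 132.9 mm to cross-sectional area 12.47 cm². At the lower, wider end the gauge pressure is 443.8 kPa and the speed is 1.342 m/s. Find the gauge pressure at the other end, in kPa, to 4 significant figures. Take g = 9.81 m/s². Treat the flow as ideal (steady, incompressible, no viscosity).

The volume flow rate is constant, so v₂ = (A₁/A₂)v₁ = (138.7/12.47)·1.342 = 14.93 m/s.
Energy conservation along the streamline gives P₂ = P₁ − ½ρ(v₂² − v₁²) − ρg(h₂ − h₁).
P₂ = 443800 + ½·789.5·(1.342² − 14.93²) − 789.5·9.81·(+9.867) = 443800 + (-87270) − (76420) = 280100 Pa.

P₂ = 280.1 kPa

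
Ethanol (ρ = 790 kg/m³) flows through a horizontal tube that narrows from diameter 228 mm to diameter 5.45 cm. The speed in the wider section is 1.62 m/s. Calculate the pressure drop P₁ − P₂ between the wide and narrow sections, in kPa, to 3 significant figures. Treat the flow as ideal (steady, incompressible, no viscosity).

ΔP ≈ 316 kPa

The volume flow rate is constant, so v₂ = (A₁/A₂)v₁ = (408/23.3)·1.62 = 28.4 m/s.
Bernoulli (h₁ = h₂): P₁ − P₂ = ½ρ(v₂² − v₁²).
P₁ − P₂ = ½·790·(28.4² − 1.62²) = ½·790·801 = 316000 Pa.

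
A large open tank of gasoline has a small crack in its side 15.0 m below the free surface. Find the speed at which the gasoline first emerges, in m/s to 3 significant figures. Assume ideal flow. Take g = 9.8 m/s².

Torricelli's result v = √(2gh) gives v = √(2·9.8·15.0) = 17.1 m/s.

v = 17.1 m/s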